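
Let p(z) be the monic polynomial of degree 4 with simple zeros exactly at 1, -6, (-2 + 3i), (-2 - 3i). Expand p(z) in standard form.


The polynomial is p(z) = ∏_{α ∈ S} (z − α), where S = {1, -6, (-2 + 3i), (-2 - 3i)}.
Expanding the product yields: p(z) = z^4 + 9·z^3 + 27·z^2 + 41·z -78.
Note conjugate pairs combine to real quadratics: (z − (-2+3i))(z − (-2−3i)) = z² + 4z + 13.
The resulting polynomial has degree 4 and real coefficients as required.

p(z) = z^4 + 9·z^3 + 27·z^2 + 41·z -78.


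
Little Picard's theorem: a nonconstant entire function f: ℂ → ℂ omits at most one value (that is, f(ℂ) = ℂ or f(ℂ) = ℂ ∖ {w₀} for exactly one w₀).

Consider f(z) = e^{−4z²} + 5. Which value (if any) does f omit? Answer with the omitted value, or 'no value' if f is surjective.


Little Picard bounds the complement of f(ℂ) to at most one point.
The exponent g(z) = −4z² is a nonconstant polynomial, hence surjective onto ℂ. So e^{g(z)} takes every value in {e^w : w ∈ ℂ} = ℂ ∖ {0}. Adding 5 shifts the range to ℂ ∖ {5}. f omits exactly 5.

Omitted value: 5.


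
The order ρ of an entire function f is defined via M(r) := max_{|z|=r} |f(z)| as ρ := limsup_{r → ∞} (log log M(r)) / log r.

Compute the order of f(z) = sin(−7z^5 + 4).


Write sin(w) = (e^{iw} ± e^{−iw})/(2 or 2i), so |sin(w)| ≤ e^{|w|}. With w = −7z^5 + 4, |w| ≤ 7r^5 + 4 on |z|=r, giving M(r) ≤ e^{7r^5 + 4} and ρ ≤ 5. For the lower bound, choose z on |z|=r with -7z^5 purely imaginary of modulus 7r^5; then |sin(−7z^5 + 4)| grows like e^{7r^5}/2, so ρ ≥ 5. Hence ρ = 5.
Therefore ρ = 5.

Order ρ = 5.


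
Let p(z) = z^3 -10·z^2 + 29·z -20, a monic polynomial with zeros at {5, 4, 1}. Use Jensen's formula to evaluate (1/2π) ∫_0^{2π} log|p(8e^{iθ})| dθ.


Zeros: 1, 4, 5; r = 8.
Inside |z| < r: 1, 4, 5. Outside (|z| ≥ r): ∅.
p(0) = -20, so log|p(0)| = log(20) = 2.9957.
Apply Jensen: I(r) = log|p(0)| + Σ_k log(r/|z_k|), summed over zeros inside |z| < r.
  log(r/|z_k|) for z_k = 5: log(8/5) = 0.4700
  log(r/|z_k|) for z_k = 4: log(8/4) = 0.6931
  log(r/|z_k|) for z_k = 1: log(8/1) = 2.0794
Sum over inside zeros: 3.2426.
I(r) = log|p(0)| + (inside sum) = 2.9957 + 3.2426 = 6.2383.
Closed form (all zeros inside, monic): I(r) = n·log(r) = 3·log(8) = 6.2383. ✓

I(r) ≈ 6.2383.


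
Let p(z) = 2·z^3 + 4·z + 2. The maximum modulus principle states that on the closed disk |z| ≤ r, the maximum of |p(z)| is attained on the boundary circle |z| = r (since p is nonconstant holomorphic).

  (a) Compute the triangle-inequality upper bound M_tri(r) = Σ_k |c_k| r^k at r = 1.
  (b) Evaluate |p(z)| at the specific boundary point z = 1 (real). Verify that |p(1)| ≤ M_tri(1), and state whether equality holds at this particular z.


Coefficients: c_0 = 2, c_1 = 4, c_2 = 0, c_3 = 2. Radius r = 1.
Part (a). Triangle bound: M_tri(r) = Σ_k |c_k| r^k
  = |2|·1^0 + |4|·1^1 + |0|·1^2 + |2|·1^3
  = 2 + 4 + 0 + 2 = 8.
This bounds M(r) := max_{|z|=r} |p(z)| from above; equality holds iff all terms c_k z^k can be made to align in phase at a single z on |z|=r.
Part (b). At z = 1 (real, on the circle |z| = r):
  p(1) = (2)·1^0 + (4)·1^1 + (0)·1^2 + (2)·1^3 = 8.
  |p(1)| = 8.
Since all nonzero coefficients share the same sign, |p(1)| = 8 = M_tri(1); the triangle bound is attained at z = 1, so in fact M(r) = 8.

M_tri(1) = 8; |p(1)| = 8; equality at z=1: yes.


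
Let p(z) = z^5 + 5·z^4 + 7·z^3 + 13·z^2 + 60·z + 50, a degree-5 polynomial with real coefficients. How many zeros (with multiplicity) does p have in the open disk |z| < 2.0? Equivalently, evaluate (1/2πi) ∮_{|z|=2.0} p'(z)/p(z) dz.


The zeros of p are: (1 + 2i), (1 - 2i), -1, (-3 + 1i), (-3 - 1i).
Their magnitudes are: 2.236, 2.236, 1, 3.162, 3.162.
Zeros with |z| < R = 2.0: -1.
Count = 1.
By the argument principle, (1/2πi) ∮_{|z|=R} p'(z)/p(z) dz equals exactly this count.

Number of zeros inside |z| < 2.0: 1.


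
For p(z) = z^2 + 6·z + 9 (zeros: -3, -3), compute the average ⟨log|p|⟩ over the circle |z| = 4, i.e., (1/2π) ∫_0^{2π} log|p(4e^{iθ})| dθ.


Zeros: -3, -3; r = 4.
Inside |z| < r: -3, -3. Outside (|z| ≥ r): ∅.
p(0) = 9, so log|p(0)| = log(9) = 2.1972.
Apply Jensen: I(r) = log|p(0)| + Σ_k log(r/|z_k|), summed over zeros inside |z| < r.
  log(r/|z_k|) for z_k = -3: log(4/3) = 0.2877
  log(r/|z_k|) for z_k = -3: log(4/3) = 0.2877
Sum over inside zeros: 0.5754.
I(r) = log|p(0)| + (inside sum) = 2.1972 + 0.5754 = 2.7726.
Closed form (all zeros inside, monic): I(r) = n·log(r) = 2·log(4) = 2.7726. ✓

I(r) ≈ 2.7726.


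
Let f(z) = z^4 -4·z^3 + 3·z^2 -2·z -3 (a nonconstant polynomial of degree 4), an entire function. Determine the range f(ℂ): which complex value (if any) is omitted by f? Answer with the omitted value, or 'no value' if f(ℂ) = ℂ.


Little Picard bounds the complement of f(ℂ) to at most one point.
For every w ∈ ℂ, the equation p(z) − w = 0 is a nonconstant polynomial in z and hence has at least one root by the fundamental theorem of algebra. So p is surjective onto ℂ, omitting no value.

Omitted value: no value.


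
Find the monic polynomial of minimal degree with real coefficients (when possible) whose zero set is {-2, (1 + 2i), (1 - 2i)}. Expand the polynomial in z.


The polynomial is p(z) = ∏_{α ∈ S} (z − α), where S = {-2, (1 + 2i), (1 - 2i)}.
Expanding the product yields: p(z) = z^3 + z + 10.
Note conjugate pairs combine to real quadratics: (z − (1+2i))(z − (1−2i)) = z² − 2z + 5.
The resulting polynomial has degree 3 and real coefficients as required.

p(z) = z^3 + z + 10.


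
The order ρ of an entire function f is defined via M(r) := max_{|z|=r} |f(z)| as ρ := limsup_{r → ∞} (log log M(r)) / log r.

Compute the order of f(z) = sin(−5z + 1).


sin(w) is a linear combination of e^{iw} and e^{−iw} (or e^w, e^{−w} in the hyperbolic case), so |sin(w)| ≤ e^{|w|}. With w = −5z + 1, |w| ≤ 5|z| + 1 = 5r + 1 on |z| = r, giving M(r) ≤ e^{5r + 1}, so ρ ≤ 1. On a suitable ray (z = it for sin/cos; z = t for sinh/cosh, t real → ∞), |sin(−5z + 1)| grows like e^{5|t|}/2, so ρ ≥ 1. Hence ρ = 1.
Therefore ρ = 1.

Order ρ = 1.


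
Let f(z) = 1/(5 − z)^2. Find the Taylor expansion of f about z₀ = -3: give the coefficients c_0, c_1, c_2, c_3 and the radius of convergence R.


Let w = z − z₀, so z = z₀ + w.
Then 5 − z = 5 − (z₀ + w) = (5 − z₀) − w = 8 − w.
f(z) = 1/(8 − w)^2 = (1/(8)^2) · (1 − w/(8))^{−2}.
By the binomial series (1−u)^{−2} = Σ_{n≥0} C(n+1, 1) u^n for |u|<1, with u = w/(8):
  c_n = C(n+1, 1) / (8)^(n+2).
  c_0 = 1/(8)^2 = 1/64.
  c_1 = 2/(8)^3 = 1/256.
  c_2 = 3/(8)^4 = 3/4096.
  c_3 = 4/(8)^5 = 1/8192.
The series is valid for |w/d| < 1, i.e. |z − z₀| < |d|.
Radius of convergence: R = |5 − z₀| = |8| = 8 (distance from z₀ to the singularity z = 5).

c_0 = 1/64, c_1 = 1/256, c_2 = 3/4096, c_3 = 1/8192; R = 8.


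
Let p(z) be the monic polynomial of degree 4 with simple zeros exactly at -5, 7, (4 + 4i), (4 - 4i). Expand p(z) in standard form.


The polynomial is p(z) = ∏_{α ∈ S} (z − α), where S = {-5, 7, (4 + 4i), (4 - 4i)}.
Expanding the product yields: p(z) = z^4 -10·z^3 + 13·z^2 + 216·z -1120.
Note conjugate pairs combine to real quadratics: (z − (4+4i))(z − (4−4i)) = z² − 8z + 32.
The resulting polynomial has degree 4 and real coefficients as required.

p(z) = z^4 -10·z^3 + 13·z^2 + 216·z -1120.


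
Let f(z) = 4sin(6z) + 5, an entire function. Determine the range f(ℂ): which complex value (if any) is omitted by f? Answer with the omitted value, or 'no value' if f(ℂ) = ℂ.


Little Picard bounds the complement of f(ℂ) to at most one point.
sin is entire and surjective onto ℂ: for every w ∈ ℂ, sin(ζ) = w has a solution ζ ∈ ℂ (e.g., via the complex inverse arcsin). With ζ = 6z this gives z = ζ/(6). Then 4·sin(6z) takes every value in 4·ℂ = ℂ, and adding 5 is a bijection of ℂ. So f is surjective and omits no value. (Note: only on the real line is sin bounded by [−1, 1].)

Omitted value: no value.


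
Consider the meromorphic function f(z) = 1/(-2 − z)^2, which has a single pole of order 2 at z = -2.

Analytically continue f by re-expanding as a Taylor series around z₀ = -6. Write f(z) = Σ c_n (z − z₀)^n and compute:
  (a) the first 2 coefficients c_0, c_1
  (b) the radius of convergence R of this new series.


Let w = z − z₀, so z = z₀ + w.
Then -2 − z = -2 − (z₀ + w) = (-2 − z₀) − w = 4 − w.
f(z) = 1/(4 − w)^2 = (1/(4)^2) · (1 − w/(4))^{−2}.
By the binomial series (1−u)^{−2} = Σ_{n≥0} C(n+1, 1) u^n for |u|<1, with u = w/(4):
  c_n = C(n+1, 1) / (4)^(n+2).
  c_0 = 1/(4)^2 = 1/16.
  c_1 = 2/(4)^3 = 1/32.
The series is valid for |w/d| < 1, i.e. |z − z₀| < |d|.
Radius of convergence: R = |-2 − z₀| = |4| = 4 (distance from z₀ to the singularity z = -2).

c_0 = 1/16, c_1 = 1/32; R = 4.


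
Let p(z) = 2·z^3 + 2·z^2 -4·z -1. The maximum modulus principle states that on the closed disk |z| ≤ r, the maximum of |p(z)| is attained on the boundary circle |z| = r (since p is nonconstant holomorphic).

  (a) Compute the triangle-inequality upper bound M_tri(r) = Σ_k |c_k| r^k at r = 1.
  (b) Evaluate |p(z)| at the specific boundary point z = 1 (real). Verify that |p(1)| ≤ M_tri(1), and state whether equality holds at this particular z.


Coefficients: c_0 = -1, c_1 = -4, c_2 = 2, c_3 = 2. Radius r = 1.
Part (a). Triangle bound: M_tri(r) = Σ_k |c_k| r^k
  = |-1|·1^0 + |-4|·1^1 + |2|·1^2 + |2|·1^3
  = 1 + 4 + 2 + 2 = 9.
This bounds M(r) := max_{|z|=r} |p(z)| from above; equality holds iff all terms c_k z^k can be made to align in phase at a single z on |z|=r.
Part (b). At z = 1 (real, on the circle |z| = r):
  p(1) = (-1)·1^0 + (-4)·1^1 + (2)·1^2 + (2)·1^3 = -1.
  |p(1)| = 1.
Check: |p(1)| = 1 ≤ 9 = M_tri(1). ✓ Equality does not hold at z = 1 (the coefficients have mixed signs, so the terms do not all align in phase there).

M_tri(1) = 9; |p(1)| = 1; equality at z=1: no.


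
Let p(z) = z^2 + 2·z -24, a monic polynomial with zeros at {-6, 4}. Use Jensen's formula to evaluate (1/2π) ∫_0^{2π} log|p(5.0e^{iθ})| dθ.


Zeros: -6, 4; r = 5.0.
Inside |z| < r: 4. Outside (|z| ≥ r): -6.
p(0) = -24, so log|p(0)| = log(24) = 3.1781.
Apply Jensen: I(r) = log|p(0)| + Σ_k log(r/|z_k|), summed over zeros inside |z| < r.
  log(r/|z_k|) for z_k = 4: log(5.0/4) = 0.2231
  Outside zeros (-6) contribute nothing to the Jensen sum.
Sum over inside zeros: 0.2231.
I(r) = log|p(0)| + (inside sum) = 3.1781 + 0.2231 = 3.4012.
Note: since some zeros are outside |z| ≤ r, the simplified n·log(r) form does NOT apply — only the inside zeros contribute.

I(r) ≈ 3.4012.


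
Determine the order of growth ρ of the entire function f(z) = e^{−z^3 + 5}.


|e^{−z^3 + 5}| = e^{Re(-1·z^3) + 5} ≤ e^{1|z|^3 + 5} = e^{1r^3 + 5} on |z| = r, so ρ ≤ 3. Choosing z on |z|=r so that -1·z^3 is real positive (always possible by picking arg z appropriately) gives |f(z)| = e^{1r^3 + 5}, matching the bound. The additive constant 5 does not affect log log M(r) ~ 3·log r. Hence ρ = 3.
Therefore ρ = 3.

Order ρ = 3.


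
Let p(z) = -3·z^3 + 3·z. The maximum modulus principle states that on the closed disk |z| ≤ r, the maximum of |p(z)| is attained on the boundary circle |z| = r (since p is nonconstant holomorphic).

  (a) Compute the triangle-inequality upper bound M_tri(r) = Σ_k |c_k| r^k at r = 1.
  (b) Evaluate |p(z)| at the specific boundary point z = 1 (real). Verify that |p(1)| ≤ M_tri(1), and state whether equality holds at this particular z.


Coefficients: c_0 = 0, c_1 = 3, c_2 = 0, c_3 = -3. Radius r = 1.
Part (a). Triangle bound: M_tri(r) = Σ_k |c_k| r^k
  = |0|·1^0 + |3|·1^1 + |0|·1^2 + |-3|·1^3
  = 0 + 3 + 0 + 3 = 6.
This bounds M(r) := max_{|z|=r} |p(z)| from above; equality holds iff all terms c_k z^k can be made to align in phase at a single z on |z|=r.
Part (b). At z = 1 (real, on the circle |z| = r):
  p(1) = (0)·1^0 + (3)·1^1 + (0)·1^2 + (-3)·1^3 = 0.
  |p(1)| = 0.
Check: |p(1)| = 0 ≤ 6 = M_tri(1). ✓ Equality does not hold at z = 1 (the coefficients have mixed signs, so the terms do not all align in phase there).

M_tri(1) = 6; |p(1)| = 0; equality at z=1: no.


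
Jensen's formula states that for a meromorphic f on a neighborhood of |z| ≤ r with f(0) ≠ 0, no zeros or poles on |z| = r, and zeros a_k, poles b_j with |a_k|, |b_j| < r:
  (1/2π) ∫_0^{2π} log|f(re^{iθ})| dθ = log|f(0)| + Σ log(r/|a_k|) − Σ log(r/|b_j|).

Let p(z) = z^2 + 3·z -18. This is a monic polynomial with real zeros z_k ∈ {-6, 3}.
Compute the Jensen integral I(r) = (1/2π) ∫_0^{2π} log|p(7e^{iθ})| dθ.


Zeros: -6, 3; r = 7.
Inside |z| < r: -6, 3. Outside (|z| ≥ r): ∅.
p(0) = -18, so log|p(0)| = log(18) = 2.8904.
Apply Jensen: I(r) = log|p(0)| + Σ_k log(r/|z_k|), summed over zeros inside |z| < r.
  log(r/|z_k|) for z_k = -6: log(7/6) = 0.1542
  log(r/|z_k|) for z_k = 3: log(7/3) = 0.8473
Sum over inside zeros: 1.0014.
I(r) = log|p(0)| + (inside sum) = 2.8904 + 1.0014 = 3.8918.
Closed form (all zeros inside, monic): I(r) = n·log(r) = 2·log(7) = 3.8918. ✓

I(r) ≈ 3.8918.


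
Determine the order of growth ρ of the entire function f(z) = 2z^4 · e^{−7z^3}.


M(r) = max_{|z|=r} |2|·|z|^4·|e^{−7z^3}| = 2·r^4 · e^{7r^3} (the factors attain their maxima compatibly on |z|=r). Then log M(r) = log 2 + 4·log r + 7r^3, dominated by the last term, so log log M(r) ~ 3·log r. The polynomial factor 2z^4 contributes only a log r term and does not affect the order. ρ = 3.
Therefore ρ = 3.

Order ρ = 3.


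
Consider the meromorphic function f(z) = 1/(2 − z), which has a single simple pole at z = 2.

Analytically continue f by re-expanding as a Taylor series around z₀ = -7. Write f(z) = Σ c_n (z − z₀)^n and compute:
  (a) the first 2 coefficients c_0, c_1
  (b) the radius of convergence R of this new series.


Let w = z − z₀, so z = z₀ + w.
Then 2 − z = 2 − (z₀ + w) = (2 − z₀) − w = 9 − w.
f(z) = 1/(9 − w) = (1/(9)) · 1/(1 − w/(9)) = Σ_{n≥0} w^n / (9)^(n+1).
So c_n = 1/(9)^(n+1):
  c_0 = 1/(9)^1 = 1/9.
  c_1 = 1/(9)^2 = 1/81.
The series is valid for |w/d| < 1, i.e. |z − z₀| < |d|.
Radius of convergence: R = |2 − z₀| = |9| = 9 (distance from z₀ to the singularity z = 2).

c_0 = 1/9, c_1 = 1/81; R = 9.


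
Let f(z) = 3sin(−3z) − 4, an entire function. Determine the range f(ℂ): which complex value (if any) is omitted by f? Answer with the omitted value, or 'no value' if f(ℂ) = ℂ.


Little Picard bounds the complement of f(ℂ) to at most one point.
sin is entire and surjective onto ℂ: for every w ∈ ℂ, sin(ζ) = w has a solution ζ ∈ ℂ (e.g., via the complex inverse arcsin). With ζ = −3z this gives z = ζ/(-3). Then 3·sin(−3z) takes every value in 3·ℂ = ℂ, and adding -4 is a bijection of ℂ. So f is surjective and omits no value. (Note: only on the real line is sin bounded by [−1, 1].)

Omitted value: no value.


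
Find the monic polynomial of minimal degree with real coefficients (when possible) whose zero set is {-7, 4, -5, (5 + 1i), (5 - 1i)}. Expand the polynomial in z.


The polynomial is p(z) = ∏_{α ∈ S} (z − α), where S = {-7, 4, -5, (5 + 1i), (5 - 1i)}.
Expanding the product yields: p(z) = z^5 -2·z^4 -67·z^3 + 198·z^2 + 1062·z -3640.
Note conjugate pairs combine to real quadratics: (z − (5+1i))(z − (5−1i)) = z² − 10z + 26.
The resulting polynomial has degree 5 and real coefficients as required.

p(z) = z^5 -2·z^4 -67·z^3 + 198·z^2 + 1062·z -3640.


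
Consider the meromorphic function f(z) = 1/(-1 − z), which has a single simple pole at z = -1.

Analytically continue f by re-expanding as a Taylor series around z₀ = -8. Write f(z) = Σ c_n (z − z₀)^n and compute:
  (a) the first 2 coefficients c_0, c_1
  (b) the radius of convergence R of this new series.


Let w = z − z₀, so z = z₀ + w.
Then -1 − z = -1 − (z₀ + w) = (-1 − z₀) − w = 7 − w.
f(z) = 1/(7 − w) = (1/(7)) · 1/(1 − w/(7)) = Σ_{n≥0} w^n / (7)^(n+1).
So c_n = 1/(7)^(n+1):
  c_0 = 1/(7)^1 = 1/7.
  c_1 = 1/(7)^2 = 1/49.
The series is valid for |w/d| < 1, i.e. |z − z₀| < |d|.
Radius of convergence: R = |-1 − z₀| = |7| = 7 (distance from z₀ to the singularity z = -1).

c_0 = 1/7, c_1 = 1/49; R = 7.


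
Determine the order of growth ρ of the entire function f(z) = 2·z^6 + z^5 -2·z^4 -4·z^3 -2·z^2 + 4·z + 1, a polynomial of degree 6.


|f(z)| ≤ Σ|c_k|·r^k = O(r^6) as r → ∞. Polynomial growth is O(e^{r^ε}) for every ε > 0 (since r^6/e^{r^ε} → 0), so ρ ≤ ε for all ε > 0, i.e. ρ = 0. Every nonconstant polynomial has order 0.
Therefore ρ = 0.

Order ρ = 0.


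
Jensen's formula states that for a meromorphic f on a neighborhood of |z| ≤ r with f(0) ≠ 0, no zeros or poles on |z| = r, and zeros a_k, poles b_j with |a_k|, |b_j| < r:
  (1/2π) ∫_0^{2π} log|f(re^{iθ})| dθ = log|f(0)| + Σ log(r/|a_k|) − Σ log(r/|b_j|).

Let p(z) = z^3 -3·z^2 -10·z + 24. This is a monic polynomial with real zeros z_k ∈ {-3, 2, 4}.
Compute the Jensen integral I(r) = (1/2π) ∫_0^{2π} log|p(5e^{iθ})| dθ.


Zeros: -3, 2, 4; r = 5.
Inside |z| < r: -3, 2, 4. Outside (|z| ≥ r): ∅.
p(0) = 24, so log|p(0)| = log(24) = 3.1781.
Apply Jensen: I(r) = log|p(0)| + Σ_k log(r/|z_k|), summed over zeros inside |z| < r.
  log(r/|z_k|) for z_k = -3: log(5/3) = 0.5108
  log(r/|z_k|) for z_k = 2: log(5/2) = 0.9163
  log(r/|z_k|) for z_k = 4: log(5/4) = 0.2231
Sum over inside zeros: 1.6503.
I(r) = log|p(0)| + (inside sum) = 3.1781 + 1.6503 = 4.8283.
Closed form (all zeros inside, monic): I(r) = n·log(r) = 3·log(5) = 4.8283. ✓

I(r) ≈ 4.8283.


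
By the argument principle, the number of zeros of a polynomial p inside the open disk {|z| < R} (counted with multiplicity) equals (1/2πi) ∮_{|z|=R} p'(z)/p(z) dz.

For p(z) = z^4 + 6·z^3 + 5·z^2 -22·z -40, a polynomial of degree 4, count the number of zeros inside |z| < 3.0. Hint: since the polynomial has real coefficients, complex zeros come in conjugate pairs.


The zeros of p are: 2, (-2 + 1i), (-2 - 1i), -4.
Their magnitudes are: 2, 2.236, 2.236, 4.
Zeros with |z| < R = 3.0: 2, (-2 + 1i), (-2 - 1i).
Count = 3.
By the argument principle, (1/2πi) ∮_{|z|=R} p'(z)/p(z) dz equals exactly this count.

Number of zeros inside |z| < 3.0: 3.


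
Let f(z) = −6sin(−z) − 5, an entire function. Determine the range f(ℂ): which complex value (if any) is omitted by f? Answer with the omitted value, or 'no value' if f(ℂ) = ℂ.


Little Picard bounds the complement of f(ℂ) to at most one point.
sin is entire and surjective onto ℂ: for every w ∈ ℂ, sin(ζ) = w has a solution ζ ∈ ℂ (e.g., via the complex inverse arcsin). With ζ = −z this gives z = ζ/(-1). Then -6·sin(−z) takes every value in -6·ℂ = ℂ, and adding -5 is a bijection of ℂ. So f is surjective and omits no value. (Note: only on the real line is sin bounded by [−1, 1].)

Omitted value: no value.


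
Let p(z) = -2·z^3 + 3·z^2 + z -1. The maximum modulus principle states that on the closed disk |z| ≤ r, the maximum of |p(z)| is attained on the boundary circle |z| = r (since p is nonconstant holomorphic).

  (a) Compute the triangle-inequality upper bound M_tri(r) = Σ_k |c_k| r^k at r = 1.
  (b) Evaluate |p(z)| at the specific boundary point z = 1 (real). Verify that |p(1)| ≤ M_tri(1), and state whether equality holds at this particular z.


Coefficients: c_0 = -1, c_1 = 1, c_2 = 3, c_3 = -2. Radius r = 1.
Part (a). Triangle bound: M_tri(r) = Σ_k |c_k| r^k
  = |-1|·1^0 + |1|·1^1 + |3|·1^2 + |-2|·1^3
  = 1 + 1 + 3 + 2 = 7.
This bounds M(r) := max_{|z|=r} |p(z)| from above; equality holds iff all terms c_k z^k can be made to align in phase at a single z on |z|=r.
Part (b). At z = 1 (real, on the circle |z| = r):
  p(1) = (-1)·1^0 + (1)·1^1 + (3)·1^2 + (-2)·1^3 = 1.
  |p(1)| = 1.
Check: |p(1)| = 1 ≤ 7 = M_tri(1). ✓ Equality does not hold at z = 1 (the coefficients have mixed signs, so the terms do not all align in phase there).

M_tri(1) = 7; |p(1)| = 1; equality at z=1: no.


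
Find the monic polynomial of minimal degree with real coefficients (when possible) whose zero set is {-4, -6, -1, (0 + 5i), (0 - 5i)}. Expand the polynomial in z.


The polynomial is p(z) = ∏_{α ∈ S} (z − α), where S = {-4, -6, -1, (0 + 5i), (0 - 5i)}.
Expanding the product yields: p(z) = z^5 + 11·z^4 + 59·z^3 + 299·z^2 + 850·z + 600.
Note conjugate pairs combine to real quadratics: (z − (0+5i))(z − (0−5i)) = z² + 25.
The resulting polynomial has degree 5 and real coefficients as required.

p(z) = z^5 + 11·z^4 + 59·z^3 + 299·z^2 + 850·z + 600.


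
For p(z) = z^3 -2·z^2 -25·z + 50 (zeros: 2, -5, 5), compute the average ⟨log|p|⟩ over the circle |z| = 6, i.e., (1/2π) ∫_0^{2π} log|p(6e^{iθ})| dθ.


Zeros: -5, 2, 5; r = 6.
Inside |z| < r: -5, 2, 5. Outside (|z| ≥ r): ∅.
p(0) = 50, so log|p(0)| = log(50) = 3.9120.
Apply Jensen: I(r) = log|p(0)| + Σ_k log(r/|z_k|), summed over zeros inside |z| < r.
  log(r/|z_k|) for z_k = 2: log(6/2) = 1.0986
  log(r/|z_k|) for z_k = -5: log(6/5) = 0.1823
  log(r/|z_k|) for z_k = 5: log(6/5) = 0.1823
Sum over inside zeros: 1.4633.
I(r) = log|p(0)| + (inside sum) = 3.9120 + 1.4633 = 5.3753.
Closed form (all zeros inside, monic): I(r) = n·log(r) = 3·log(6) = 5.3753. ✓

I(r) ≈ 5.3753.


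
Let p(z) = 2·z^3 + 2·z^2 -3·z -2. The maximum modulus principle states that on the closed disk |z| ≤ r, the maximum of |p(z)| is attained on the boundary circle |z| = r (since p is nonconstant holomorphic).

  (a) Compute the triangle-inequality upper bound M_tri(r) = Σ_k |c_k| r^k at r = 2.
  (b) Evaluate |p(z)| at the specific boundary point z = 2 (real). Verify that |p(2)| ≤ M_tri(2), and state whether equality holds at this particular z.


Coefficients: c_0 = -2, c_1 = -3, c_2 = 2, c_3 = 2. Radius r = 2.
Part (a). Triangle bound: M_tri(r) = Σ_k |c_k| r^k
  = |-2|·2^0 + |-3|·2^1 + |2|·2^2 + |2|·2^3
  = 2 + 6 + 8 + 16 = 32.
This bounds M(r) := max_{|z|=r} |p(z)| from above; equality holds iff all terms c_k z^k can be made to align in phase at a single z on |z|=r.
Part (b). At z = 2 (real, on the circle |z| = r):
  p(2) = (-2)·2^0 + (-3)·2^1 + (2)·2^2 + (2)·2^3 = 16.
  |p(2)| = 16.
Check: |p(2)| = 16 ≤ 32 = M_tri(2). ✓ Equality does not hold at z = 2 (the coefficients have mixed signs, so the terms do not all align in phase there).

M_tri(2) = 32; |p(2)| = 16; equality at z=2: no.


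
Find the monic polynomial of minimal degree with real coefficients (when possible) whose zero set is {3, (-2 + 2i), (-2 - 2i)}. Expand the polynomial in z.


The polynomial is p(z) = ∏_{α ∈ S} (z − α), where S = {3, (-2 + 2i), (-2 - 2i)}.
Expanding the product yields: p(z) = z^3 + z^2 -4·z -24.
Note conjugate pairs combine to real quadratics: (z − (-2+2i))(z − (-2−2i)) = z² + 4z + 8.
The resulting polynomial has degree 3 and real coefficients as required.

p(z) = z^3 + z^2 -4·z -24.


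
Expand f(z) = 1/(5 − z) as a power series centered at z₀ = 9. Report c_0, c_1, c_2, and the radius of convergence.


Let w = z − z₀, so z = z₀ + w.
Then 5 − z = 5 − (z₀ + w) = (5 − z₀) − w = -4 − w.
f(z) = 1/(-4 − w) = (1/(-4)) · 1/(1 − w/(-4)) = Σ_{n≥0} w^n / (-4)^(n+1).
So c_n = 1/(-4)^(n+1):
  c_0 = 1/(-4)^1 = -1/4.
  c_1 = 1/(-4)^2 = 1/16.
  c_2 = 1/(-4)^3 = -1/64.
The series is valid for |w/d| < 1, i.e. |z − z₀| < |d|.
Radius of convergence: R = |5 − z₀| = |-4| = 4 (distance from z₀ to the singularity z = 5).

c_0 = -1/4, c_1 = 1/16, c_2 = -1/64; R = 4.


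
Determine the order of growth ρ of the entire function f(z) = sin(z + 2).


sin(w) is a linear combination of e^{iw} and e^{−iw} (or e^w, e^{−w} in the hyperbolic case), so |sin(w)| ≤ e^{|w|}. With w = z + 2, |w| ≤ 1|z| + 2 = 1r + 2 on |z| = r, giving M(r) ≤ e^{1r + 2}, so ρ ≤ 1. On a suitable ray (z = it for sin/cos; z = t for sinh/cosh, t real → ∞), |sin(z + 2)| grows like e^{1|t|}/2, so ρ ≥ 1. Hence ρ = 1.
Therefore ρ = 1.

Order ρ = 1.


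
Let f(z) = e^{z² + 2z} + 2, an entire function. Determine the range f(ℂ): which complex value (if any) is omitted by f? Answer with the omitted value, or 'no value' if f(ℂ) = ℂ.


Little Picard bounds the complement of f(ℂ) to at most one point.
The exponent g(z) = z² + 2z is a nonconstant polynomial, hence surjective onto ℂ. So e^{g(z)} takes every value in {e^w : w ∈ ℂ} = ℂ ∖ {0}. Adding 2 shifts the range to ℂ ∖ {2}. f omits exactly 2.

Omitted value: 2.


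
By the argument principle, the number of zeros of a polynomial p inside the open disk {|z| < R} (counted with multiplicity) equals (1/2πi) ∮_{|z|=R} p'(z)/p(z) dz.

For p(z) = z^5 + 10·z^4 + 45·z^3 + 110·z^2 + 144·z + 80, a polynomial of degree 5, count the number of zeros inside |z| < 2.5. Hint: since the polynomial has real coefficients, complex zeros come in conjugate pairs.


The zeros of p are: -2, (-2 + 1i), (-2 - 1i), (-2 + 2i), (-2 - 2i).
Their magnitudes are: 2, 2.236, 2.236, 2.828, 2.828.
Zeros with |z| < R = 2.5: -2, (-2 + 1i), (-2 - 1i).
Count = 3.
By the argument principle, (1/2πi) ∮_{|z|=R} p'(z)/p(z) dz equals exactly this count.

Number of zeros inside |z| < 2.5: 3.


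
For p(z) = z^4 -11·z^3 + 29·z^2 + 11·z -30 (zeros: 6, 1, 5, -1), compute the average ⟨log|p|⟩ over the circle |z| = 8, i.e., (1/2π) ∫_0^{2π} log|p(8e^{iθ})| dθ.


Zeros: -1, 1, 5, 6; r = 8.
Inside |z| < r: -1, 1, 5, 6. Outside (|z| ≥ r): ∅.
p(0) = -30, so log|p(0)| = log(30) = 3.4012.
Apply Jensen: I(r) = log|p(0)| + Σ_k log(r/|z_k|), summed over zeros inside |z| < r.
  log(r/|z_k|) for z_k = 6: log(8/6) = 0.2877
  log(r/|z_k|) for z_k = 1: log(8/1) = 2.0794
  log(r/|z_k|) for z_k = 5: log(8/5) = 0.4700
  log(r/|z_k|) for z_k = -1: log(8/1) = 2.0794
Sum over inside zeros: 4.9166.
I(r) = log|p(0)| + (inside sum) = 3.4012 + 4.9166 = 8.3178.
Closed form (all zeros inside, monic): I(r) = n·log(r) = 4·log(8) = 8.3178. ✓

I(r) ≈ 8.3178.


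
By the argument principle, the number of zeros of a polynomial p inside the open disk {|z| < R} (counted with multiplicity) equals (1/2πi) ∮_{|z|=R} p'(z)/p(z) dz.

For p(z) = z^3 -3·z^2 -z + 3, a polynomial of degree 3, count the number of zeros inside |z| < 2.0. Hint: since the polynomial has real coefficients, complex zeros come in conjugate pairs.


The zeros of p are: 3, -1, 1.
Their magnitudes are: 3, 1, 1.
Zeros with |z| < R = 2.0: -1, 1.
Count = 2.
By the argument principle, (1/2πi) ∮_{|z|=R} p'(z)/p(z) dz equals exactly this count.

Number of zeros inside |z| < 2.0: 2.


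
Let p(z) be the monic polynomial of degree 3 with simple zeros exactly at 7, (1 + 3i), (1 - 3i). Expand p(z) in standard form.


The polynomial is p(z) = ∏_{α ∈ S} (z − α), where S = {7, (1 + 3i), (1 - 3i)}.
Expanding the product yields: p(z) = z^3 -9·z^2 + 24·z -70.
Note conjugate pairs combine to real quadratics: (z − (1+3i))(z − (1−3i)) = z² − 2z + 10.
The resulting polynomial has degree 3 and real coefficients as required.

p(z) = z^3 -9·z^2 + 24·z -70.


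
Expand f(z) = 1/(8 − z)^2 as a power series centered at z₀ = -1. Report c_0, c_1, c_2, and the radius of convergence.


Let w = z − z₀, so z = z₀ + w.
Then 8 − z = 8 − (z₀ + w) = (8 − z₀) − w = 9 − w.
f(z) = 1/(9 − w)^2 = (1/(9)^2) · (1 − w/(9))^{−2}.
By the binomial series (1−u)^{−2} = Σ_{n≥0} C(n+1, 1) u^n for |u|<1, with u = w/(9):
  c_n = C(n+1, 1) / (9)^(n+2).
  c_0 = 1/(9)^2 = 1/81.
  c_1 = 2/(9)^3 = 2/729.
  c_2 = 3/(9)^4 = 1/2187.
The series is valid for |w/d| < 1, i.e. |z − z₀| < |d|.
Radius of convergence: R = |8 − z₀| = |9| = 9 (distance from z₀ to the singularity z = 8).

c_0 = 1/81, c_1 = 2/729, c_2 = 1/2187; R = 9.


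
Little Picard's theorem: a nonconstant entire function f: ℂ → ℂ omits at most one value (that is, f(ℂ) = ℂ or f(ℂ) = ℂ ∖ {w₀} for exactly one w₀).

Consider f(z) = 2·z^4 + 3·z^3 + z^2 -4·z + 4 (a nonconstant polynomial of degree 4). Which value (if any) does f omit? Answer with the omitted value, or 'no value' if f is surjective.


Little Picard bounds the complement of f(ℂ) to at most one point.
For every w ∈ ℂ, the equation p(z) − w = 0 is a nonconstant polynomial in z and hence has at least one root by the fundamental theorem of algebra. So p is surjective onto ℂ, omitting no value.

Omitted value: no value.


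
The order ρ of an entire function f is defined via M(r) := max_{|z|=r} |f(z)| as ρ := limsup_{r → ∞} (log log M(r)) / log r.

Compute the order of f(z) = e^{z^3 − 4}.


|e^{z^3 − 4}| = e^{Re(1·z^3) + -4} ≤ e^{1|z|^3 + -4} = e^{1r^3 + -4} on |z| = r, so ρ ≤ 3. Choosing z on |z|=r so that 1·z^3 is real positive (always possible by picking arg z appropriately) gives |f(z)| = e^{1r^3 + -4}, matching the bound. The additive constant -4 does not affect log log M(r) ~ 3·log r. Hence ρ = 3.
Therefore ρ = 3.

Order ρ = 3.


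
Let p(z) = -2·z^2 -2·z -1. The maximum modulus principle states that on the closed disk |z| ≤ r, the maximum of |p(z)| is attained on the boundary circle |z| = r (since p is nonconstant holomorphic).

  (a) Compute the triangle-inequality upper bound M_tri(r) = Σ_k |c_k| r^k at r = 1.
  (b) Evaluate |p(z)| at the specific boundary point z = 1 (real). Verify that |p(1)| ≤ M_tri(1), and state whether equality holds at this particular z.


Coefficients: c_0 = -1, c_1 = -2, c_2 = -2. Radius r = 1.
Part (a). Triangle bound: M_tri(r) = Σ_k |c_k| r^k
  = |-1|·1^0 + |-2|·1^1 + |-2|·1^2
  = 1 + 2 + 2 = 5.
This bounds M(r) := max_{|z|=r} |p(z)| from above; equality holds iff all terms c_k z^k can be made to align in phase at a single z on |z|=r.
Part (b). At z = 1 (real, on the circle |z| = r):
  p(1) = (-1)·1^0 + (-2)·1^1 + (-2)·1^2 = -5.
  |p(1)| = 5.
Since all nonzero coefficients share the same sign, |p(1)| = 5 = M_tri(1); the triangle bound is attained at z = 1, so in fact M(r) = 5.

M_tri(1) = 5; |p(1)| = 5; equality at z=1: yes.


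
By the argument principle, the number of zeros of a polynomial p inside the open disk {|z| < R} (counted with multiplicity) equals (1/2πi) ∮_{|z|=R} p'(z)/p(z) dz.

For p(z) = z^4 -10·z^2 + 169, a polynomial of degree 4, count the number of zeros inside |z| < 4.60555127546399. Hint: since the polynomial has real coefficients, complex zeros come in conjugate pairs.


The zeros of p are: (3 + 2i), (3 - 2i), (-3 + 2i), (-3 - 2i).
Their magnitudes are: 3.606, 3.606, 3.606, 3.606.
Zeros with |z| < R = 4.60555127546399: (3 + 2i), (3 - 2i), (-3 + 2i), (-3 - 2i).
Count = 4.
By the argument principle, (1/2πi) ∮_{|z|=R} p'(z)/p(z) dz equals exactly this count.

Number of zeros inside |z| < 4.60555127546399: 4.


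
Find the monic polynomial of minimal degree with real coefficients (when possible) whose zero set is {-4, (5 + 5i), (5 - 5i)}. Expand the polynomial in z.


The polynomial is p(z) = ∏_{α ∈ S} (z − α), where S = {-4, (5 + 5i), (5 - 5i)}.
Expanding the product yields: p(z) = z^3 -6·z^2 + 10·z + 200.
Note conjugate pairs combine to real quadratics: (z − (5+5i))(z − (5−5i)) = z² − 10z + 50.
The resulting polynomial has degree 3 and real coefficients as required.

p(z) = z^3 -6·z^2 + 10·z + 200.


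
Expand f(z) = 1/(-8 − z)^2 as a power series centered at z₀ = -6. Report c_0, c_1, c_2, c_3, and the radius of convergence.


Let w = z − z₀, so z = z₀ + w.
Then -8 − z = -8 − (z₀ + w) = (-8 − z₀) − w = -2 − w.
f(z) = 1/(-2 − w)^2 = (1/(-2)^2) · (1 − w/(-2))^{−2}.
By the binomial series (1−u)^{−2} = Σ_{n≥0} C(n+1, 1) u^n for |u|<1, with u = w/(-2):
  c_n = C(n+1, 1) / (-2)^(n+2).
  c_0 = 1/(-2)^2 = 1/4.
  c_1 = 2/(-2)^3 = -1/4.
  c_2 = 3/(-2)^4 = 3/16.
  c_3 = 4/(-2)^5 = -1/8.
The series is valid for |w/d| < 1, i.e. |z − z₀| < |d|.
Radius of convergence: R = |-8 − z₀| = |-2| = 2 (distance from z₀ to the singularity z = -8).

c_0 = 1/4, c_1 = -1/4, c_2 = 3/16, c_3 = -1/8; R = 2.


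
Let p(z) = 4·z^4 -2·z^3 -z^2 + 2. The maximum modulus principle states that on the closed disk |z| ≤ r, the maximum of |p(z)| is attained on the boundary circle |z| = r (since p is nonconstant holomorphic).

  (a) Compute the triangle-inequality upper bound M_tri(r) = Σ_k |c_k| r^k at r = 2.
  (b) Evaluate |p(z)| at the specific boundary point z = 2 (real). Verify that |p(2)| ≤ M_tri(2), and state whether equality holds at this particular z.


Coefficients: c_0 = 2, c_1 = 0, c_2 = -1, c_3 = -2, c_4 = 4. Radius r = 2.
Part (a). Triangle bound: M_tri(r) = Σ_k |c_k| r^k
  = |2|·2^0 + |0|·2^1 + |-1|·2^2 + |-2|·2^3 + |4|·2^4
  = 2 + 0 + 4 + 16 + 64 = 86.
This bounds M(r) := max_{|z|=r} |p(z)| from above; equality holds iff all terms c_k z^k can be made to align in phase at a single z on |z|=r.
Part (b). At z = 2 (real, on the circle |z| = r):
  p(2) = (2)·2^0 + (0)·2^1 + (-1)·2^2 + (-2)·2^3 + (4)·2^4 = 46.
  |p(2)| = 46.
Check: |p(2)| = 46 ≤ 86 = M_tri(2). ✓ Equality does not hold at z = 2 (the coefficients have mixed signs, so the terms do not all align in phase there).

M_tri(2) = 86; |p(2)| = 46; equality at z=2: no.


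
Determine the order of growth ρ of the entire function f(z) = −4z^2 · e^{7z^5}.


M(r) = max_{|z|=r} |-4|·|z|^2·|e^{7z^5}| = 4·r^2 · e^{7r^5} (the factors attain their maxima compatibly on |z|=r). Then log M(r) = log 4 + 2·log r + 7r^5, dominated by the last term, so log log M(r) ~ 5·log r. The polynomial factor -4z^2 contributes only a log r term and does not affect the order. ρ = 5.
Therefore ρ = 5.

Order ρ = 5.


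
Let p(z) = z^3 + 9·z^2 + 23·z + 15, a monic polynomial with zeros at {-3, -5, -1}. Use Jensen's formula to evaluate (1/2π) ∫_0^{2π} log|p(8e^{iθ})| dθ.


Zeros: -5, -3, -1; r = 8.
Inside |z| < r: -5, -3, -1. Outside (|z| ≥ r): ∅.
p(0) = 15, so log|p(0)| = log(15) = 2.7081.
Apply Jensen: I(r) = log|p(0)| + Σ_k log(r/|z_k|), summed over zeros inside |z| < r.
  log(r/|z_k|) for z_k = -3: log(8/3) = 0.9808
  log(r/|z_k|) for z_k = -5: log(8/5) = 0.4700
  log(r/|z_k|) for z_k = -1: log(8/1) = 2.0794
Sum over inside zeros: 3.5303.
I(r) = log|p(0)| + (inside sum) = 2.7081 + 3.5303 = 6.2383.
Closed form (all zeros inside, monic): I(r) = n·log(r) = 3·log(8) = 6.2383. ✓

I(r) ≈ 6.2383.


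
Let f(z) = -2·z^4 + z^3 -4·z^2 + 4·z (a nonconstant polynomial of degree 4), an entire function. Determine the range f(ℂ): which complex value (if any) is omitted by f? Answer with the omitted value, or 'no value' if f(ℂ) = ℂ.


Little Picard bounds the complement of f(ℂ) to at most one point.
For every w ∈ ℂ, the equation p(z) − w = 0 is a nonconstant polynomial in z and hence has at least one root by the fundamental theorem of algebra. So p is surjective onto ℂ, omitting no value.

Omitted value: no value.


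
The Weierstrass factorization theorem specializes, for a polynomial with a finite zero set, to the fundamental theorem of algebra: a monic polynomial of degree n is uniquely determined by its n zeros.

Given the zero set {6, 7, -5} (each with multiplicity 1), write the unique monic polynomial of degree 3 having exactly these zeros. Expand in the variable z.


The polynomial is p(z) = ∏_{α ∈ S} (z − α), where S = {6, 7, -5}.
Expanding the product yields: p(z) = z^3 -8·z^2 -23·z + 210.
The resulting polynomial has degree 3 and real coefficients as required.

p(z) = z^3 -8·z^2 -23·z + 210.


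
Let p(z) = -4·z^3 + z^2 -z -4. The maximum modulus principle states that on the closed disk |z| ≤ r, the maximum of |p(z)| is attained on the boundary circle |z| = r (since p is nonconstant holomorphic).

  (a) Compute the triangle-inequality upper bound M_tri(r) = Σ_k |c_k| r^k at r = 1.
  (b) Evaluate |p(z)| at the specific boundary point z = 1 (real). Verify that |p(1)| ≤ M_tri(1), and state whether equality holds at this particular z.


Coefficients: c_0 = -4, c_1 = -1, c_2 = 1, c_3 = -4. Radius r = 1.
Part (a). Triangle bound: M_tri(r) = Σ_k |c_k| r^k
  = |-4|·1^0 + |-1|·1^1 + |1|·1^2 + |-4|·1^3
  = 4 + 1 + 1 + 4 = 10.
This bounds M(r) := max_{|z|=r} |p(z)| from above; equality holds iff all terms c_k z^k can be made to align in phase at a single z on |z|=r.
Part (b). At z = 1 (real, on the circle |z| = r):
  p(1) = (-4)·1^0 + (-1)·1^1 + (1)·1^2 + (-4)·1^3 = -8.
  |p(1)| = 8.
Check: |p(1)| = 8 ≤ 10 = M_tri(1). ✓ Equality does not hold at z = 1 (the coefficients have mixed signs, so the terms do not all align in phase there).

M_tri(1) = 10; |p(1)| = 8; equality at z=1: no.


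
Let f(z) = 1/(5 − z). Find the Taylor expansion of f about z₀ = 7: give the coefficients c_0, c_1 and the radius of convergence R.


Let w = z − z₀, so z = z₀ + w.
Then 5 − z = 5 − (z₀ + w) = (5 − z₀) − w = -2 − w.
f(z) = 1/(-2 − w) = (1/(-2)) · 1/(1 − w/(-2)) = Σ_{n≥0} w^n / (-2)^(n+1).
So c_n = 1/(-2)^(n+1):
  c_0 = 1/(-2)^1 = -1/2.
  c_1 = 1/(-2)^2 = 1/4.
The series is valid for |w/d| < 1, i.e. |z − z₀| < |d|.
Radius of convergence: R = |5 − z₀| = |-2| = 2 (distance from z₀ to the singularity z = 5).

c_0 = -1/2, c_1 = 1/4; R = 2.


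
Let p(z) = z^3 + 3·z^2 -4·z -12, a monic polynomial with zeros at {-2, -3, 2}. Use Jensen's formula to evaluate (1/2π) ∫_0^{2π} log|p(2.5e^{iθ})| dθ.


Zeros: -3, -2, 2; r = 2.5.
Inside |z| < r: -2, 2. Outside (|z| ≥ r): -3.
p(0) = -12, so log|p(0)| = log(12) = 2.4849.
Apply Jensen: I(r) = log|p(0)| + Σ_k log(r/|z_k|), summed over zeros inside |z| < r.
  log(r/|z_k|) for z_k = -2: log(2.5/2) = 0.2231
  log(r/|z_k|) for z_k = 2: log(2.5/2) = 0.2231
  Outside zeros (-3) contribute nothing to the Jensen sum.
Sum over inside zeros: 0.4463.
I(r) = log|p(0)| + (inside sum) = 2.4849 + 0.4463 = 2.9312.
Note: since some zeros are outside |z| ≤ r, the simplified n·log(r) form does NOT apply — only the inside zeros contribute.

I(r) ≈ 2.9312.


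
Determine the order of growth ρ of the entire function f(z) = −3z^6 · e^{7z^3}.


M(r) = max_{|z|=r} |-3|·|z|^6·|e^{7z^3}| = 3·r^6 · e^{7r^3} (the factors attain their maxima compatibly on |z|=r). Then log M(r) = log 3 + 6·log r + 7r^3, dominated by the last term, so log log M(r) ~ 3·log r. The polynomial factor -3z^6 contributes only a log r term and does not affect the order. ρ = 3.
Therefore ρ = 3.

Order ρ = 3.


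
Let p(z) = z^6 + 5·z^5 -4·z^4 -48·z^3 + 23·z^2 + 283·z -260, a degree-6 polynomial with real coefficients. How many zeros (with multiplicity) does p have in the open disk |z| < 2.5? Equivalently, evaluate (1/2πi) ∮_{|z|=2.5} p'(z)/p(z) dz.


The zeros of p are: -4, (-3 + 2i), (-3 - 2i), (2 + 1i), (2 - 1i), 1.
Their magnitudes are: 4, 3.606, 3.606, 2.236, 2.236, 1.
Zeros with |z| < R = 2.5: (2 + 1i), (2 - 1i), 1.
Count = 3.
By the argument principle, (1/2πi) ∮_{|z|=R} p'(z)/p(z) dz equals exactly this count.

Number of zeros inside |z| < 2.5: 3.


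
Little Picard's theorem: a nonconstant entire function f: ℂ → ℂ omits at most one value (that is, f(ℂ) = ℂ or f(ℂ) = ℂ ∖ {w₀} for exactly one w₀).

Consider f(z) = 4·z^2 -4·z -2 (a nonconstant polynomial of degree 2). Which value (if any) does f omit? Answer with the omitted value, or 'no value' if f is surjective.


Little Picard bounds the complement of f(ℂ) to at most one point.
For every w ∈ ℂ, the equation p(z) − w = 0 is a nonconstant polynomial in z and hence has at least one root by the fundamental theorem of algebra. So p is surjective onto ℂ, omitting no value.

Omitted value: no value.


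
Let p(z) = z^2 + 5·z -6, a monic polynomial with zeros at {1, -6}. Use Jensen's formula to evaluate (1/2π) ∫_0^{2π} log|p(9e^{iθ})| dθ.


Zeros: -6, 1; r = 9.
Inside |z| < r: -6, 1. Outside (|z| ≥ r): ∅.
p(0) = -6, so log|p(0)| = log(6) = 1.7918.
Apply Jensen: I(r) = log|p(0)| + Σ_k log(r/|z_k|), summed over zeros inside |z| < r.
  log(r/|z_k|) for z_k = 1: log(9/1) = 2.1972
  log(r/|z_k|) for z_k = -6: log(9/6) = 0.4055
Sum over inside zeros: 2.6027.
I(r) = log|p(0)| + (inside sum) = 1.7918 + 2.6027 = 4.3944.
Closed form (all zeros inside, monic): I(r) = n·log(r) = 2·log(9) = 4.3944. ✓

I(r) ≈ 4.3944.
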